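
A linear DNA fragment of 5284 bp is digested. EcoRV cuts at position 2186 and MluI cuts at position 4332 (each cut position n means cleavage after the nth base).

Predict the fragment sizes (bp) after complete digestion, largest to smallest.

2186, 2146, 952 bp

Combined cut positions (sorted): 2186, 4332.
Linear molecule, 2 cuts → 3 fragments:
  2186 − 0 = 2186 bp
  4332 − 2186 = 2146 bp
  5284 − 4332 = 952 bp
Sorted largest to smallest: 2186, 2146, 952 bp.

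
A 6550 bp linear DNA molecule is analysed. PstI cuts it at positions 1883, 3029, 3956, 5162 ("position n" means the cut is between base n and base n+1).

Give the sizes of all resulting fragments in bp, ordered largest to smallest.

1883, 1388, 1206, 1146, 927 bp

Linear molecule, 4 cuts → 5 fragments:
  1883 − 0 = 1883 bp
  3029 − 1883 = 1146 bp
  3956 − 3029 = 927 bp
  5162 − 3956 = 1206 bp
  6550 − 5162 = 1388 bp
Sorted largest to smallest: 1883, 1388, 1206, 1146, 927 bp.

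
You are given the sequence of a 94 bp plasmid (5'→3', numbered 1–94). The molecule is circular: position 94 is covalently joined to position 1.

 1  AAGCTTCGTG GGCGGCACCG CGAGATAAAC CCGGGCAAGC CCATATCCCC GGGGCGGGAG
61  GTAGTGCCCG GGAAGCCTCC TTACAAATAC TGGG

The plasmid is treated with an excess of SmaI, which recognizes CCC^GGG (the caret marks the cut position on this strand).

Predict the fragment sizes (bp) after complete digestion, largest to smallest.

SmaI sites (CCCGGG) start at positions 30, 48, 67.
SmaI cuts after base 3 of each site, so after positions 32, 50, 69.
Circular molecule, 3 cuts → 3 fragments:
  33–50 → 18 bp
  51–69 → 19 bp
  70–94 then 1–32 → 25 + 32 = 57 bp
Sorted largest to smallest: 57, 19, 18 bp.

57, 19, 18 bp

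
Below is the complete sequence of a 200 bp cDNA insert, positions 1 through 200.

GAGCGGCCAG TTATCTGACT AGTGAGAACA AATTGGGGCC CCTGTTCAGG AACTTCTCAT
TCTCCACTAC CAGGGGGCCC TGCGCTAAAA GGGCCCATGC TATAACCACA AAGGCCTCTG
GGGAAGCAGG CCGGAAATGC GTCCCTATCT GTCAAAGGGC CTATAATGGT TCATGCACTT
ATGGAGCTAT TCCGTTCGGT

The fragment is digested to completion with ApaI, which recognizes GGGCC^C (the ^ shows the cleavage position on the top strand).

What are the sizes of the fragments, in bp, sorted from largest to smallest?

105, 40, 39, 16 bp

ApaI sites (GGGCCC) start at positions 36, 75, 91.
ApaI cuts after base 5 of each site (before the last base), so after positions 40, 79, 95.
Linear molecule, 3 cuts → 4 fragments:
  1–40 → 40 bp
  41–79 → 39 bp
  80–95 → 16 bp
  96–200 → 105 bp
Sorted largest to smallest: 105, 40, 39, 16 bp.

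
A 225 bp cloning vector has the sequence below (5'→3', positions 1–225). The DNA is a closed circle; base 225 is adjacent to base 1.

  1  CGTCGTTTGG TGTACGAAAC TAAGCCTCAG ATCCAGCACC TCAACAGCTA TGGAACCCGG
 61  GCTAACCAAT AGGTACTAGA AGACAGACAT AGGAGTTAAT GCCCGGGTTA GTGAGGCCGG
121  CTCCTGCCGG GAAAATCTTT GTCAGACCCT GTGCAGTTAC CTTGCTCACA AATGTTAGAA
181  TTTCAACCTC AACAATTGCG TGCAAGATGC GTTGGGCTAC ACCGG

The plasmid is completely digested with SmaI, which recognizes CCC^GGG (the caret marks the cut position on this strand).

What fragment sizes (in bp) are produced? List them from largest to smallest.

179, 46 bp

SmaI sites (CCCGGG) start at positions 56, 102.
SmaI cuts after base 3 of each site, so after positions 58, 104.
Circular molecule, 2 cuts → 2 fragments:
  59–104 → 46 bp
  105–225 then 1–58 → 121 + 58 = 179 bp
Sorted largest to smallest: 179, 46 bp.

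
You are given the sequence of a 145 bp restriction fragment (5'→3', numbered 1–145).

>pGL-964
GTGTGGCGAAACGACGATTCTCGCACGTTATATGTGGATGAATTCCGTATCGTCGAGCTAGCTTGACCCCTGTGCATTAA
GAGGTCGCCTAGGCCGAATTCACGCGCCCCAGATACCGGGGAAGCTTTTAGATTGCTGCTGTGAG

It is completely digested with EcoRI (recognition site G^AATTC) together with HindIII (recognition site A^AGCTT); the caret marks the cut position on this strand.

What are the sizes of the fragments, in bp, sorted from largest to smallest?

EcoRI sites (GAATTC) start at positions 40, 96.
EcoRI cuts after the first base of each site, so after positions 40, 96.
The HindIII site (AAGCTT) starts at position 122.
HindIII cuts after the first base of each site, so after position 122.
Combined cut positions: 40, 96, 122.
Linear molecule, 3 cuts → 4 fragments:
  1–40 → 40 bp
  41–96 → 56 bp
  97–122 → 26 bp
  123–145 → 23 bp
Sorted largest to smallest: 56, 40, 26, 23 bp.

56, 40, 26, 23 bp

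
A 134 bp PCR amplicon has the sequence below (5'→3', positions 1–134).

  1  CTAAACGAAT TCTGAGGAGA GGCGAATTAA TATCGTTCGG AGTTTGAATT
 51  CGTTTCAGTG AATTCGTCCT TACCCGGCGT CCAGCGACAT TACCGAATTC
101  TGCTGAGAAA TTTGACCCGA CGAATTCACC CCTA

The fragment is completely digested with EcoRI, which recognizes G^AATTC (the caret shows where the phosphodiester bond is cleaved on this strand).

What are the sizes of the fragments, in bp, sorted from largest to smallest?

EcoRI sites (GAATTC) start at positions 7, 46, 60, 95, 122.
EcoRI cuts after the first base of each site, so after positions 7, 46, 60, 95, 122.
Linear molecule, 5 cuts → 6 fragments:
  1–7 → 7 bp
  8–46 → 39 bp
  47–60 → 14 bp
  61–95 → 35 bp
  96–122 → 27 bp
  123–134 → 12 bp
Sorted largest to smallest: 39, 35, 27, 14, 12, 7 bp.

39, 35, 27, 14, 12, 7 bp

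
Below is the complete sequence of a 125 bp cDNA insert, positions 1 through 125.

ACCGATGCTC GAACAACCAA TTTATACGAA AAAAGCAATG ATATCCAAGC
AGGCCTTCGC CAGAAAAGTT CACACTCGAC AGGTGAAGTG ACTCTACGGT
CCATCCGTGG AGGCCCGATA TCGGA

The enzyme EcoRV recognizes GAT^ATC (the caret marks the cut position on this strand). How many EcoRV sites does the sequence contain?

GATATC occurs starting at positions 40, 117.
EcoRV cuts at 2 sites.

2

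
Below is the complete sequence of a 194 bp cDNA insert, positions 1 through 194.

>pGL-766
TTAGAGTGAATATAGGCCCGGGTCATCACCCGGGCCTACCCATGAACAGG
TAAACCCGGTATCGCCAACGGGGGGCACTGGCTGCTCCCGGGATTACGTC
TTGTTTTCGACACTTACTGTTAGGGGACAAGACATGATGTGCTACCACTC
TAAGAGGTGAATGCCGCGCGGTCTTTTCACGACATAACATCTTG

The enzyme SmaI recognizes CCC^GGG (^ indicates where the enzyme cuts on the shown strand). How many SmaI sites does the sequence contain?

CCCGGG occurs starting at positions 17, 29, 87.
SmaI cuts at 3 sites.

3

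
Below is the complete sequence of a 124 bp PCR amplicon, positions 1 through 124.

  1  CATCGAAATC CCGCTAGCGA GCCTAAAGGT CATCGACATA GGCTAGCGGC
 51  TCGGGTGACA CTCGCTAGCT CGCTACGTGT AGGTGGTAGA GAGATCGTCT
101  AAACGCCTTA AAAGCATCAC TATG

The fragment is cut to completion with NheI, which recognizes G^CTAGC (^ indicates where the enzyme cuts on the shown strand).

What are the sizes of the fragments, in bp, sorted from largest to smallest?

60, 29, 22, 13 bp

NheI sites (GCTAGC) start at positions 13, 42, 64.
NheI cuts after the first base of each site, so after positions 13, 42, 64.
Linear molecule, 3 cuts → 4 fragments:
  1–13 → 13 bp
  14–42 → 29 bp
  43–64 → 22 bp
  65–124 → 60 bp
Sorted largest to smallest: 60, 29, 22, 13 bp.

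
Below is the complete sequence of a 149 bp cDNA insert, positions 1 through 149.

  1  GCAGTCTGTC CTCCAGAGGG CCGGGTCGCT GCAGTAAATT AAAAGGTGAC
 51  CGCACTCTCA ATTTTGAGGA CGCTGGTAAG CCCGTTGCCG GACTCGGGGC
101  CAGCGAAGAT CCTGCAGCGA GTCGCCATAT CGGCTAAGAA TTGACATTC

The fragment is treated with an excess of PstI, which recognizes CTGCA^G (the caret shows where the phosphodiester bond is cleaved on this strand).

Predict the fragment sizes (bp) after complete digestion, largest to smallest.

83, 33, 33 bp

PstI sites (CTGCAG) start at positions 29, 112.
PstI cuts after base 5 of each site (before the last base), so after positions 33, 116.
Linear molecule, 2 cuts → 3 fragments:
  1–33 → 33 bp
  34–116 → 83 bp
  117–149 → 33 bp
Sorted largest to smallest: 83, 33, 33 bp.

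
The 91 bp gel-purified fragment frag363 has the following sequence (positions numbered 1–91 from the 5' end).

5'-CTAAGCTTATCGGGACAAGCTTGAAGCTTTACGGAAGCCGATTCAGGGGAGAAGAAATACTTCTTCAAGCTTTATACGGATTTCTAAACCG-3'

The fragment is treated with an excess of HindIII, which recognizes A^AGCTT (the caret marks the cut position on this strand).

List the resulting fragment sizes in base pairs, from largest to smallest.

43, 24, 14, 7, 3 bp

HindIII sites (AAGCTT) start at positions 3, 17, 24, 67.
HindIII cuts after the first base of each site, so after positions 3, 17, 24, 67.
Linear molecule, 4 cuts → 5 fragments:
  1–3 → 3 bp
  4–17 → 14 bp
  18–24 → 7 bp
  25–67 → 43 bp
  68–91 → 24 bp
Sorted largest to smallest: 43, 24, 14, 7, 3 bp.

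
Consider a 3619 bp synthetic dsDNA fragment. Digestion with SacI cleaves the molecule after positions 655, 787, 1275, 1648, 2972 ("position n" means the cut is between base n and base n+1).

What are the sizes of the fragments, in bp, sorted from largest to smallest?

Linear molecule, 5 cuts → 6 fragments:
  655 − 0 = 655 bp
  787 − 655 = 132 bp
  1275 − 787 = 488 bp
  1648 − 1275 = 373 bp
  2972 − 1648 = 1324 bp
  3619 − 2972 = 647 bp
Sorted largest to smallest: 1324, 655, 647, 488, 373, 132 bp.

1324, 655, 647, 488, 373, 132 bp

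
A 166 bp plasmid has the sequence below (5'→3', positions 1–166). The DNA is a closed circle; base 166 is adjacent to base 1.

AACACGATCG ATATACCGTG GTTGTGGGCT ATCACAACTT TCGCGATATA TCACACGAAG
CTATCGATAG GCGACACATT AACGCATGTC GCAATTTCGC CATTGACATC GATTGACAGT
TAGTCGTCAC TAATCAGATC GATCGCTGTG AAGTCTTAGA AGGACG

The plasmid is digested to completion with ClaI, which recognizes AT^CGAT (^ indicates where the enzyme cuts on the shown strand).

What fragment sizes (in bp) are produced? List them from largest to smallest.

ClaI sites (ATCGAT) start at positions 7, 63, 108, 138.
ClaI cuts after base 2 of each site, so after positions 8, 64, 109, 139.
Circular molecule, 4 cuts → 4 fragments:
  9–64 → 56 bp
  65–109 → 45 bp
  110–139 → 30 bp
  140–166 then 1–8 → 27 + 8 = 35 bp
Sorted largest to smallest: 56, 45, 35, 30 bp.

56, 45, 35, 30 bp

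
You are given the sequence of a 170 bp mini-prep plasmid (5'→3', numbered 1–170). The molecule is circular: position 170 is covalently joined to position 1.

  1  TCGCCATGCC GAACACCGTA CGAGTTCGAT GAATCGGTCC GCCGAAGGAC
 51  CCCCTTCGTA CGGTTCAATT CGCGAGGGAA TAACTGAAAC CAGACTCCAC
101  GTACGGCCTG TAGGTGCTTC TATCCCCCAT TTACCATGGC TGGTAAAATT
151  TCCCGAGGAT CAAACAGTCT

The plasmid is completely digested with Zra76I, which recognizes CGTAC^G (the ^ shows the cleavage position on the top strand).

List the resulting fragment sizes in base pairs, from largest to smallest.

Zra76I sites (CGTACG) start at positions 17, 57, 100.
Zra76I cuts after base 5 of each site (before the last base), so after positions 21, 61, 104.
Circular molecule, 3 cuts → 3 fragments:
  22–61 → 40 bp
  62–104 → 43 bp
  105–170 then 1–21 → 66 + 21 = 87 bp
Sorted largest to smallest: 87, 43, 40 bp.

87, 43, 40 bp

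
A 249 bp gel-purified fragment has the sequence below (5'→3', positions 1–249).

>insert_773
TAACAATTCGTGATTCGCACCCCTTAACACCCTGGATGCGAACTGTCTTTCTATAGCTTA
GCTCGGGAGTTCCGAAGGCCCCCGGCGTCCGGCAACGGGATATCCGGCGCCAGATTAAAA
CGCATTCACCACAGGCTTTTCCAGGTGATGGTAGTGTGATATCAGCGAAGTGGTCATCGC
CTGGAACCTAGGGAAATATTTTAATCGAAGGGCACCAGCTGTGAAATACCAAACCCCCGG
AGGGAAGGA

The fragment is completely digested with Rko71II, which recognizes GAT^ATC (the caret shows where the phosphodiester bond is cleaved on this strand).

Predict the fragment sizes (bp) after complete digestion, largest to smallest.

101, 89, 59 bp

Rko71II sites (GATATC) start at positions 99, 158.
Rko71II cuts after base 3 of each site, so after positions 101, 160.
Linear molecule, 2 cuts → 3 fragments:
  1–101 → 101 bp
  102–160 → 59 bp
  161–249 → 89 bp
Sorted largest to smallest: 101, 89, 59 bp.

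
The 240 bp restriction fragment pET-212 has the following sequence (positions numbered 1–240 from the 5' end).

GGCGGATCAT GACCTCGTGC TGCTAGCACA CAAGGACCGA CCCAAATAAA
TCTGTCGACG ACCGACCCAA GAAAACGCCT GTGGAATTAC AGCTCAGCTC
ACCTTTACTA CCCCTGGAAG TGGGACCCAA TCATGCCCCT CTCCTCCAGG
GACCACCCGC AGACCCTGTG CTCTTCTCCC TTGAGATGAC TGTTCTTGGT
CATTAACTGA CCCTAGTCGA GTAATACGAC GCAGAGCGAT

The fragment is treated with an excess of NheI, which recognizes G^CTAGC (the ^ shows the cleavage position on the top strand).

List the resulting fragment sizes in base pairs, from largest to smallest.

218, 22 bp

The NheI site (GCTAGC) starts at position 22.
NheI cuts after the first base of each site, so after position 22.
Linear molecule, 1 cut → 2 fragments:
  1–22 → 22 bp
  23–240 → 218 bp
Sorted largest to smallest: 218, 22 bp.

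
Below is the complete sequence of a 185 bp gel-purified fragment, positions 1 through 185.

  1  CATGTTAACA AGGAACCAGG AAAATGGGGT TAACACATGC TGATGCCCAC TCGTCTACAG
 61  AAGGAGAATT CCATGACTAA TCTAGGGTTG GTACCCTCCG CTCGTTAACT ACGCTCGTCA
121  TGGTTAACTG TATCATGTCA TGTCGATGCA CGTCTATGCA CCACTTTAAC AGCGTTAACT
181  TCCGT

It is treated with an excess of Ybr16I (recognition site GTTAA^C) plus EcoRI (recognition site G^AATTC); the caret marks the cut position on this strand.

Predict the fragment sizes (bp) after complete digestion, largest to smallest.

51, 42, 33, 25, 19, 8, 7 bp

Ybr16I sites (GTTAAC) start at positions 4, 29, 104, 123, 174.
Ybr16I cuts after base 5 of each site (before the last base), so after positions 8, 33, 108, 127, 178.
The EcoRI site (GAATTC) starts at position 66.
EcoRI cuts after the first base of each site, so after position 66.
Combined cut positions: 8, 33, 66, 108, 127, 178.
Linear molecule, 6 cuts → 7 fragments:
  1–8 → 8 bp
  9–33 → 25 bp
  34–66 → 33 bp
  67–108 → 42 bp
  109–127 → 19 bp
  128–178 → 51 bp
  179–185 → 7 bp
Sorted largest to smallest: 51, 42, 33, 25, 19, 8, 7 bp.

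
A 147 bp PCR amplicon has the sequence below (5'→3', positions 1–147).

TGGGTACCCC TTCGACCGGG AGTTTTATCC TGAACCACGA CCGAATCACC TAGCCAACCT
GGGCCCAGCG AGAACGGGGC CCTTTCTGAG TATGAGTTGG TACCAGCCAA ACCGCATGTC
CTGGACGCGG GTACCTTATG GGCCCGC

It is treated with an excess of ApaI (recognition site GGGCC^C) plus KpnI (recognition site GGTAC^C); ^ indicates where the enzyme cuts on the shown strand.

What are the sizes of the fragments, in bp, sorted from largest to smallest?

58, 31, 22, 16, 10, 7, 3 bp

ApaI sites (GGGCCC) start at positions 61, 77, 140.
ApaI cuts after base 5 of each site (before the last base), so after positions 65, 81, 144.
KpnI sites (GGTACC) start at positions 3, 99, 130.
KpnI cuts after base 5 of each site (before the last base), so after positions 7, 103, 134.
Combined cut positions: 7, 65, 81, 103, 134, 144.
Linear molecule, 6 cuts → 7 fragments:
  1–7 → 7 bp
  8–65 → 58 bp
  66–81 → 16 bp
  82–103 → 22 bp
  104–134 → 31 bp
  135–144 → 10 bp
  145–147 → 3 bp
Sorted largest to smallest: 58, 31, 22, 16, 10, 7, 3 bp.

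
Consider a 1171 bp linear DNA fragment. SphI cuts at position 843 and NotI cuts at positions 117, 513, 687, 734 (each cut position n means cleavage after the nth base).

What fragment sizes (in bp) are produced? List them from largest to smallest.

396, 328, 174, 117, 109, 47 bp

Combined cut positions (sorted): 117, 513, 687, 734, 843.
Linear molecule, 5 cuts → 6 fragments:
  117 − 0 = 117 bp
  513 − 117 = 396 bp
  687 − 513 = 174 bp
  734 − 687 = 47 bp
  843 − 734 = 109 bp
  1171 − 843 = 328 bp
Sorted largest to smallest: 396, 328, 174, 117, 109, 47 bp.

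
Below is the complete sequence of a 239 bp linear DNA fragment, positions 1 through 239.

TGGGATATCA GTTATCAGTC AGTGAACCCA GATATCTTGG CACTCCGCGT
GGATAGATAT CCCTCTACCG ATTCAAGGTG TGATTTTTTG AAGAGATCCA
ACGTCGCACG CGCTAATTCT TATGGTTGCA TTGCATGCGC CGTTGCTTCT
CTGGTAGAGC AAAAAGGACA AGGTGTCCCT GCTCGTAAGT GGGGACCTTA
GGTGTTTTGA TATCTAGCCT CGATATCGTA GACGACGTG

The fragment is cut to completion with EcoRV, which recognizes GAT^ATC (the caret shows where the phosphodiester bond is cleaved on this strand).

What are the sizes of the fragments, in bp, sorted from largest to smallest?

EcoRV sites (GATATC) start at positions 4, 31, 56, 209, 222.
EcoRV cuts after base 3 of each site, so after positions 6, 33, 58, 211, 224.
Linear molecule, 5 cuts → 6 fragments:
  1–6 → 6 bp
  7–33 → 27 bp
  34–58 → 25 bp
  59–211 → 153 bp
  212–224 → 13 bp
  225–239 → 15 bp
Sorted largest to smallest: 153, 27, 25, 15, 13, 6 bp.

153, 27, 25, 15, 13, 6 bp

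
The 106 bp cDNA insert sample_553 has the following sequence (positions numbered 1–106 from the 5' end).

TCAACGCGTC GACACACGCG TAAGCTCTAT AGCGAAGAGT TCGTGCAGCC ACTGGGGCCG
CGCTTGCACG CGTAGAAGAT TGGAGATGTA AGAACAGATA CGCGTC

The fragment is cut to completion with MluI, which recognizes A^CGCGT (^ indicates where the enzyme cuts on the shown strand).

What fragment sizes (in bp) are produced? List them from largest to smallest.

MluI sites (ACGCGT) start at positions 4, 16, 68, 100.
MluI cuts after the first base of each site, so after positions 4, 16, 68, 100.
Linear molecule, 4 cuts → 5 fragments:
  1–4 → 4 bp
  5–16 → 12 bp
  17–68 → 52 bp
  69–100 → 32 bp
  101–106 → 6 bp
Sorted largest to smallest: 52, 32, 12, 6, 4 bp.

52, 32, 12, 6, 4 bp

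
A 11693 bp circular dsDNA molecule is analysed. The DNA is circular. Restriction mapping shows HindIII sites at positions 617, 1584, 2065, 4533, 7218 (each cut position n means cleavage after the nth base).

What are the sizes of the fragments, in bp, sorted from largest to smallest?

Circular molecule, 5 cuts → 5 fragments:
  1584 − 617 = 967 bp
  2065 − 1584 = 481 bp
  4533 − 2065 = 2468 bp
  7218 − 4533 = 2685 bp
  wrap: 11693 − 7218 + 617 = 5092 bp
Sorted largest to smallest: 5092, 2685, 2468, 967, 481 bp.

5092, 2685, 2468, 967, 481 bp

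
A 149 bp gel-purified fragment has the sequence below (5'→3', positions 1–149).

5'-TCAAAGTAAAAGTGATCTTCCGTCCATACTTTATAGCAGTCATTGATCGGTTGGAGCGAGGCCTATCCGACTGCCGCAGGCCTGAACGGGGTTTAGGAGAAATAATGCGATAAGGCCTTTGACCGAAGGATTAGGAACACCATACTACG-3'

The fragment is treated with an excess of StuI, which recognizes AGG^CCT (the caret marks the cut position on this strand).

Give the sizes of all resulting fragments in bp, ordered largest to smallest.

StuI sites (AGGCCT) start at positions 59, 78, 113.
StuI cuts after base 3 of each site, so after positions 61, 80, 115.
Linear molecule, 3 cuts → 4 fragments:
  1–61 → 61 bp
  62–80 → 19 bp
  81–115 → 35 bp
  116–149 → 34 bp
Sorted largest to smallest: 61, 35, 34, 19 bp.

61, 35, 34, 19 bp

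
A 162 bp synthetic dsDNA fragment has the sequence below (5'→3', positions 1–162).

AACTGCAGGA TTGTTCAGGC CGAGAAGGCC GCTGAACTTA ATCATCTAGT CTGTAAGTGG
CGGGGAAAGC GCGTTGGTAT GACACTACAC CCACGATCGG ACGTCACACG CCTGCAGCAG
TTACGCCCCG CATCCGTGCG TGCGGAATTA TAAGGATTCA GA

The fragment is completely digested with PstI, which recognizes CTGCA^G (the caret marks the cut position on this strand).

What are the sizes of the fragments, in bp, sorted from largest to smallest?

PstI sites (CTGCAG) start at positions 3, 112.
PstI cuts after base 5 of each site (before the last base), so after positions 7, 116.
Linear molecule, 2 cuts → 3 fragments:
  1–7 → 7 bp
  8–116 → 109 bp
  117–162 → 46 bp
Sorted largest to smallest: 109, 46, 7 bp.

109, 46, 7 bp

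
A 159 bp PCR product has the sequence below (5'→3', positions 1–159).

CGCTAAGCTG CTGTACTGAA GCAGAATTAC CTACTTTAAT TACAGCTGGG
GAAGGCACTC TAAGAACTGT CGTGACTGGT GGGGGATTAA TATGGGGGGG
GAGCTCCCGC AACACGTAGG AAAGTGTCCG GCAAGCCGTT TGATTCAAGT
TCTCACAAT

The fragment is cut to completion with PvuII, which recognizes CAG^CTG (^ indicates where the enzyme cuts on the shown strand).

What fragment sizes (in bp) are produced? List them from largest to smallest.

114, 45 bp

The PvuII site (CAGCTG) starts at position 43.
PvuII cuts after base 3 of each site, so after position 45.
Linear molecule, 1 cut → 2 fragments:
  1–45 → 45 bp
  46–159 → 114 bp
Sorted largest to smallest: 114, 45 bp.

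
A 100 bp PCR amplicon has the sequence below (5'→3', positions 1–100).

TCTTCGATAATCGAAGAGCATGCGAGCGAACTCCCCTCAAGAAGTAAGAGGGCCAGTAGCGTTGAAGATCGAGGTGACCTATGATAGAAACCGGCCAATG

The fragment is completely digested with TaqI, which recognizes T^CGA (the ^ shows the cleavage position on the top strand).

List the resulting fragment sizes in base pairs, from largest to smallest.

58, 31, 7, 4 bp

TaqI sites (TCGA) start at positions 4, 11, 69.
TaqI cuts after the first base of each site, so after positions 4, 11, 69.
Linear molecule, 3 cuts → 4 fragments:
  1–4 → 4 bp
  5–11 → 7 bp
  12–69 → 58 bp
  70–100 → 31 bp
Sorted largest to smallest: 58, 31, 7, 4 bp.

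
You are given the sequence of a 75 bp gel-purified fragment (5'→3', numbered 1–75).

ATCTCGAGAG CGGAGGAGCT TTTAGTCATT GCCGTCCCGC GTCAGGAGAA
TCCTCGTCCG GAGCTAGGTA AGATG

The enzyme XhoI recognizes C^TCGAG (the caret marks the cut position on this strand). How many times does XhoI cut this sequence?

1

CTCGAG occurs starting at position 3.
XhoI cuts at 1 site.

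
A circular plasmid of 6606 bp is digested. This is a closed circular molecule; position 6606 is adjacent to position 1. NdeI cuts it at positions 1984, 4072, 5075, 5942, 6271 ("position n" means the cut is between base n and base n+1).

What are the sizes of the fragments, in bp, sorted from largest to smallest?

Circular molecule, 5 cuts → 5 fragments:
  4072 − 1984 = 2088 bp
  5075 − 4072 = 1003 bp
  5942 − 5075 = 867 bp
  6271 − 5942 = 329 bp
  wrap: 6606 − 6271 + 1984 = 2319 bp
Sorted largest to smallest: 2319, 2088, 1003, 867, 329 bp.

2319, 2088, 1003, 867, 329 bp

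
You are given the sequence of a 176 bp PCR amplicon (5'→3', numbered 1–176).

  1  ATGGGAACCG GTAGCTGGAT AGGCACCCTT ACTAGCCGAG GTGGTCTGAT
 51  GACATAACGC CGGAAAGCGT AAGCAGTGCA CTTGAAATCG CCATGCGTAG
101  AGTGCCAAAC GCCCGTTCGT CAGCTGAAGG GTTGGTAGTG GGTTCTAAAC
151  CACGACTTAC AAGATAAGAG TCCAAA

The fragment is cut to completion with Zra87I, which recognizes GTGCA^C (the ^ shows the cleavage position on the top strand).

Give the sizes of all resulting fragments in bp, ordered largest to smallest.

The Zra87I site (GTGCAC) starts at position 76.
Zra87I cuts after base 5 of each site (before the last base), so after position 80.
Linear molecule, 1 cut → 2 fragments:
  1–80 → 80 bp
  81–176 → 96 bp
Sorted largest to smallest: 96, 80 bp.

96, 80 bp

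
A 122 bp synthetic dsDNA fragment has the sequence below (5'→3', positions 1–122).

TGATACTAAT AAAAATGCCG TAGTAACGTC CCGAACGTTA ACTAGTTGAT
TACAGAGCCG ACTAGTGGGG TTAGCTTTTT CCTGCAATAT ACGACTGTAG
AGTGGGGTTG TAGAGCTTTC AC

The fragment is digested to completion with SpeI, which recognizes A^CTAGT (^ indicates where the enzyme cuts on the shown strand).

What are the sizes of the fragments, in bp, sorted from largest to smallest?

SpeI sites (ACTAGT) start at positions 41, 61.
SpeI cuts after the first base of each site, so after positions 41, 61.
Linear molecule, 2 cuts → 3 fragments:
  1–41 → 41 bp
  42–61 → 20 bp
  62–122 → 61 bp
Sorted largest to smallest: 61, 41, 20 bp.

61, 41, 20 bp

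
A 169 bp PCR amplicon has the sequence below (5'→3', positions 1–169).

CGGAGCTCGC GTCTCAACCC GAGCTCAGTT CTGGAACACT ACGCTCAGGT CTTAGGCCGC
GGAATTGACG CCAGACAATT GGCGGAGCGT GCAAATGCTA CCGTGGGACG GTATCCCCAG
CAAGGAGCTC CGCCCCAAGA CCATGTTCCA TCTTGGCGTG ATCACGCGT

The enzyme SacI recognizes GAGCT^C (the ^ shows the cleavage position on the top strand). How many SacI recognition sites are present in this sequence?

GAGCTC occurs starting at positions 3, 21, 125.
SacI cuts at 3 sites.

3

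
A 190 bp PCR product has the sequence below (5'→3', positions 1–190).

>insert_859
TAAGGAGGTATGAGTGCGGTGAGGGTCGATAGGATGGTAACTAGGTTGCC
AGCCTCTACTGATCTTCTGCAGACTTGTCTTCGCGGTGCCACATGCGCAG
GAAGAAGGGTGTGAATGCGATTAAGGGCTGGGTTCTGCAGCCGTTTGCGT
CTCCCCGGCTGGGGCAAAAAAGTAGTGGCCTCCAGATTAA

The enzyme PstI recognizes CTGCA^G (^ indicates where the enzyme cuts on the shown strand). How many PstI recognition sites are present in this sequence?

2

CTGCAG occurs starting at positions 67, 135.
PstI cuts at 2 sites.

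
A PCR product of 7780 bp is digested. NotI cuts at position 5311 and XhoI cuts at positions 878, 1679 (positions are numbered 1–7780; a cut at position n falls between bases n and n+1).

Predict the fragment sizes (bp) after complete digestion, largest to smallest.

3632, 2469, 878, 801 bp

Combined cut positions (sorted): 878, 1679, 5311.
Linear molecule, 3 cuts → 4 fragments:
  878 − 0 = 878 bp
  1679 − 878 = 801 bp
  5311 − 1679 = 3632 bp
  7780 − 5311 = 2469 bp
Sorted largest to smallest: 3632, 2469, 878, 801 bp.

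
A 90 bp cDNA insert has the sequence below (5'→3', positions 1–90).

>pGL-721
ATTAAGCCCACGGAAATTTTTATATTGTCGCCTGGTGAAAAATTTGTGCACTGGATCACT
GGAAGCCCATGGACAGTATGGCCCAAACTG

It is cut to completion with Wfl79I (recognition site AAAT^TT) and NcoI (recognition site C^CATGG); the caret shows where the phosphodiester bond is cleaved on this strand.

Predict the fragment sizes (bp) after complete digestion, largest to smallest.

Wfl79I sites (AAATTT) start at positions 14, 40.
Wfl79I cuts after base 4 of each site, so after positions 17, 43.
The NcoI site (CCATGG) starts at position 67.
NcoI cuts after the first base of each site, so after position 67.
Combined cut positions: 17, 43, 67.
Linear molecule, 3 cuts → 4 fragments:
  1–17 → 17 bp
  18–43 → 26 bp
  44–67 → 24 bp
  68–90 → 23 bp
Sorted largest to smallest: 26, 24, 23, 17 bp.

26, 24, 23, 17 bp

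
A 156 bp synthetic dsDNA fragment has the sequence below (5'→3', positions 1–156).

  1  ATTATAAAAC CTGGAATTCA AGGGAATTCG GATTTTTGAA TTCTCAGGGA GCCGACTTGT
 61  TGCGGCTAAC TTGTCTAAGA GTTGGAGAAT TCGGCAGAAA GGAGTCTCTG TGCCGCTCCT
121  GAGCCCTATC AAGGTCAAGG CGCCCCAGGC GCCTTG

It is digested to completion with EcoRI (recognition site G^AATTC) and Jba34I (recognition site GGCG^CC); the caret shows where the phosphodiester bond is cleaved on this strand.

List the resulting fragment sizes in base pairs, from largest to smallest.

55, 49, 14, 14, 10, 9, 5 bp

EcoRI sites (GAATTC) start at positions 14, 24, 38, 87.
EcoRI cuts after the first base of each site, so after positions 14, 24, 38, 87.
Jba34I sites (GGCGCC) start at positions 139, 148.
Jba34I cuts after base 4 of each site, so after positions 142, 151.
Combined cut positions: 14, 24, 38, 87, 142, 151.
Linear molecule, 6 cuts → 7 fragments:
  1–14 → 14 bp
  15–24 → 10 bp
  25–38 → 14 bp
  39–87 → 49 bp
  88–142 → 55 bp
  143–151 → 9 bp
  152–156 → 5 bp
Sorted largest to smallest: 55, 49, 14, 14, 10, 9, 5 bp.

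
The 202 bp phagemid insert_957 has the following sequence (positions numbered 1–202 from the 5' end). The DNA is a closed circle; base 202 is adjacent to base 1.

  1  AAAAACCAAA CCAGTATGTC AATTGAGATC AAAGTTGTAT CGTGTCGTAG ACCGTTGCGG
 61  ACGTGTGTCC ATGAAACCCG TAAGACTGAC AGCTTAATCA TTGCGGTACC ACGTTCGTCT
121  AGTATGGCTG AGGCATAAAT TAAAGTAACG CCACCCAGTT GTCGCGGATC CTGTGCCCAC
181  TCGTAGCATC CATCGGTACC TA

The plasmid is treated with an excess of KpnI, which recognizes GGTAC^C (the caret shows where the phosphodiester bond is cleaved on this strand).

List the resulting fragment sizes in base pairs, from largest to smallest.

112, 90 bp

KpnI sites (GGTACC) start at positions 105, 195.
KpnI cuts after base 5 of each site (before the last base), so after positions 109, 199.
Circular molecule, 2 cuts → 2 fragments:
  110–199 → 90 bp
  200–202 then 1–109 → 3 + 109 = 112 bp
Sorted largest to smallest: 112, 90 bp.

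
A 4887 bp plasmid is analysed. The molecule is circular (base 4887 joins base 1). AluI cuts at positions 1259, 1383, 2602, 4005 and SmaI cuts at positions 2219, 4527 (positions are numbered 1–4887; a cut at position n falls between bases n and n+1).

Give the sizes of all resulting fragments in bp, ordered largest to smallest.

Combined cut positions (sorted): 1259, 1383, 2219, 2602, 4005, 4527.
Circular molecule, 6 cuts → 6 fragments:
  1383 − 1259 = 124 bp
  2219 − 1383 = 836 bp
  2602 − 2219 = 383 bp
  4005 − 2602 = 1403 bp
  4527 − 4005 = 522 bp
  wrap: 4887 − 4527 + 1259 = 1619 bp
Sorted largest to smallest: 1619, 1403, 836, 522, 383, 124 bp.

1619, 1403, 836, 522, 383, 124 bp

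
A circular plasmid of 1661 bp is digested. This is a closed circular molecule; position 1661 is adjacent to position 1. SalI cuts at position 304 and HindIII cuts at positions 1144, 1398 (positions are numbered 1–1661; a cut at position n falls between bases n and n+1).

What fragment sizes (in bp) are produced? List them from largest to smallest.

840, 567, 254 bp

Combined cut positions (sorted): 304, 1144, 1398.
Circular molecule, 3 cuts → 3 fragments:
  1144 − 304 = 840 bp
  1398 − 1144 = 254 bp
  wrap: 1661 − 1398 + 304 = 567 bp
Sorted largest to smallest: 840, 567, 254 bp.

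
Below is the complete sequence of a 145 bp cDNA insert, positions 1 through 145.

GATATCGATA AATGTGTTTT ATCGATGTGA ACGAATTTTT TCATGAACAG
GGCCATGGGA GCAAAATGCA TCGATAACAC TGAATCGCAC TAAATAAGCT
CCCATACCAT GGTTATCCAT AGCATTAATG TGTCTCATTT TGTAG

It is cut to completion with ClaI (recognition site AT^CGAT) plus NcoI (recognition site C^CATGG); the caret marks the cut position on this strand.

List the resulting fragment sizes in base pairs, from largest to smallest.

38, 36, 31, 18, 17, 5 bp

ClaI sites (ATCGAT) start at positions 4, 21, 70.
ClaI cuts after base 2 of each site, so after positions 5, 22, 71.
NcoI sites (CCATGG) start at positions 53, 107.
NcoI cuts after the first base of each site, so after positions 53, 107.
Combined cut positions: 5, 22, 53, 71, 107.
Linear molecule, 5 cuts → 6 fragments:
  1–5 → 5 bp
  6–22 → 17 bp
  23–53 → 31 bp
  54–71 → 18 bp
  72–107 → 36 bp
  108–145 → 38 bp
Sorted largest to smallest: 38, 36, 31, 18, 17, 5 bp.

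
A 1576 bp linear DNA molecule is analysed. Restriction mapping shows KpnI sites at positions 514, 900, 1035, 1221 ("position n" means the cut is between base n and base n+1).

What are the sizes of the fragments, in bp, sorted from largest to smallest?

514, 386, 355, 186, 135 bp

Linear molecule, 4 cuts → 5 fragments:
  514 − 0 = 514 bp
  900 − 514 = 386 bp
  1035 − 900 = 135 bp
  1221 − 1035 = 186 bp
  1576 − 1221 = 355 bp
Sorted largest to smallest: 514, 386, 355, 186, 135 bp.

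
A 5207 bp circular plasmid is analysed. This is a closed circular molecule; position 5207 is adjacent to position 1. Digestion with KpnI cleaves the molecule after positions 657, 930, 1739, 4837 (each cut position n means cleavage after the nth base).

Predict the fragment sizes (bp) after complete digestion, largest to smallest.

3098, 1027, 809, 273 bp

Circular molecule, 4 cuts → 4 fragments:
  930 − 657 = 273 bp
  1739 − 930 = 809 bp
  4837 − 1739 = 3098 bp
  wrap: 5207 − 4837 + 657 = 1027 bp
Sorted largest to smallest: 3098, 1027, 809, 273 bp.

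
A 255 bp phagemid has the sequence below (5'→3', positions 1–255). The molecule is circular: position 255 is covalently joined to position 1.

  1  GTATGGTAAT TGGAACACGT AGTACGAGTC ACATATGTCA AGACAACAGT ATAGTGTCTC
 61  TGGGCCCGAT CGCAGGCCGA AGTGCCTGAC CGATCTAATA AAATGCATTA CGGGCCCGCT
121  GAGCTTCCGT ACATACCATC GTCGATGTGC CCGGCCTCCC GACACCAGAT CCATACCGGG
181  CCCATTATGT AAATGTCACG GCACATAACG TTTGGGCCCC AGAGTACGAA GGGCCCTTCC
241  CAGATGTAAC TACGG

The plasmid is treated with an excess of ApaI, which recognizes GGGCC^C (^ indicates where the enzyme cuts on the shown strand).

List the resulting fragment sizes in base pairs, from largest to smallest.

86, 66, 50, 36, 17 bp

ApaI sites (GGGCCC) start at positions 62, 112, 178, 214, 231.
ApaI cuts after base 5 of each site (before the last base), so after positions 66, 116, 182, 218, 235.
Circular molecule, 5 cuts → 5 fragments:
  67–116 → 50 bp
  117–182 → 66 bp
  183–218 → 36 bp
  219–235 → 17 bp
  236–255 then 1–66 → 20 + 66 = 86 bp
Sorted largest to smallest: 86, 66, 50, 36, 17 bp.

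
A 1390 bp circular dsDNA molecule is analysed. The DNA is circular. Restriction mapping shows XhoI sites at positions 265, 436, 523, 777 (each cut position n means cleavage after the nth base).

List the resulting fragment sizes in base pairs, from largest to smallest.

Circular molecule, 4 cuts → 4 fragments:
  436 − 265 = 171 bp
  523 − 436 = 87 bp
  777 − 523 = 254 bp
  wrap: 1390 − 777 + 265 = 878 bp
Sorted largest to smallest: 878, 254, 171, 87 bp.

878, 254, 171, 87 bp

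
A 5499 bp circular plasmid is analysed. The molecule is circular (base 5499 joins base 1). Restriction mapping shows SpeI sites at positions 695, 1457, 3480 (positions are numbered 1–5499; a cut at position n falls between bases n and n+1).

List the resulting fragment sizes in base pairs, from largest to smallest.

Circular molecule, 3 cuts → 3 fragments:
  1457 − 695 = 762 bp
  3480 − 1457 = 2023 bp
  wrap: 5499 − 3480 + 695 = 2714 bp
Sorted largest to smallest: 2714, 2023, 762 bp.

2714, 2023, 762 bp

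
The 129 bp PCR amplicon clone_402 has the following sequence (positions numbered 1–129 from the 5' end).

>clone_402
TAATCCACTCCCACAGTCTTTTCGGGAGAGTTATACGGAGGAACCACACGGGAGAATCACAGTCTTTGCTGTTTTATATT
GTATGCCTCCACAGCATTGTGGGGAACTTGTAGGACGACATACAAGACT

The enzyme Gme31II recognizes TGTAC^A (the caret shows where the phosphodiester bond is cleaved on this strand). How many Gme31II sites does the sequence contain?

0

No occurrence of TGTACA is present in the sequence.
Gme31II does not cut: 0 sites.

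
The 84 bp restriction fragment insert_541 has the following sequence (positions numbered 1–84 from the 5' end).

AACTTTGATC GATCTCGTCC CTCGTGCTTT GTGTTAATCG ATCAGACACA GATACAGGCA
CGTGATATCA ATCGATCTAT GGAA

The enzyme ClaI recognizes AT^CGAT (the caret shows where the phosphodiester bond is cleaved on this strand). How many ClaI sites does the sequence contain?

3

ATCGAT occurs starting at positions 8, 37, 71.
ClaI cuts at 3 sites.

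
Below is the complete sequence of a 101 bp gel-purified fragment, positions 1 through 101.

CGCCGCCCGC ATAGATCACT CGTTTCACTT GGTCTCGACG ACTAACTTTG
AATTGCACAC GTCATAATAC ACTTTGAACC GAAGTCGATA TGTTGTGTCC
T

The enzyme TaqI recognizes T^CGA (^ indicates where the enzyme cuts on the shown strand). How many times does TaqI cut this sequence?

TCGA occurs starting at positions 35, 85.
TaqI cuts at 2 sites.

2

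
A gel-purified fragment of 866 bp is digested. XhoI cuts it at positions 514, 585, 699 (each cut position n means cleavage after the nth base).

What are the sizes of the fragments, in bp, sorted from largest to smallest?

Linear molecule, 3 cuts → 4 fragments:
  514 − 0 = 514 bp
  585 − 514 = 71 bp
  699 − 585 = 114 bp
  866 − 699 = 167 bp
Sorted largest to smallest: 514, 167, 114, 71 bp.

514, 167, 114, 71 bp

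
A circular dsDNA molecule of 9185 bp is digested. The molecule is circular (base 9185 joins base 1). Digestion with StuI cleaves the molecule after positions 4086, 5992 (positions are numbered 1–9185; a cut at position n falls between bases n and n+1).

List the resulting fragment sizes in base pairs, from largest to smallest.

Circular molecule, 2 cuts → 2 fragments:
  5992 − 4086 = 1906 bp
  wrap: 9185 − 5992 + 4086 = 7279 bp
Sorted largest to smallest: 7279, 1906 bp.

7279, 1906 bp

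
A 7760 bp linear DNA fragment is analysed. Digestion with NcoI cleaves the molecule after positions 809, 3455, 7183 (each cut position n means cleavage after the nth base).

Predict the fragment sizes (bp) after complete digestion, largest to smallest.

Linear molecule, 3 cuts → 4 fragments:
  809 − 0 = 809 bp
  3455 − 809 = 2646 bp
  7183 − 3455 = 3728 bp
  7760 − 7183 = 577 bp
Sorted largest to smallest: 3728, 2646, 809, 577 bp.

3728, 2646, 809, 577 bp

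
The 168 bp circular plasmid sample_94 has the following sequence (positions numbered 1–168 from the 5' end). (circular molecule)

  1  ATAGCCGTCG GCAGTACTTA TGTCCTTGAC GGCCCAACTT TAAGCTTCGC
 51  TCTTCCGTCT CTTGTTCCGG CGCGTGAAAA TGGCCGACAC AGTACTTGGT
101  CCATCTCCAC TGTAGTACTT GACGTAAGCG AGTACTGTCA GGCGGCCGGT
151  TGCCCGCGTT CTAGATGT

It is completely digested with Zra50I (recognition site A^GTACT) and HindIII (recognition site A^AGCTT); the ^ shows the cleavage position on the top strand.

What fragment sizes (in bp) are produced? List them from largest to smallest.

50, 49, 29, 23, 17 bp

Zra50I sites (AGTACT) start at positions 13, 91, 114, 131.
Zra50I cuts after the first base of each site, so after positions 13, 91, 114, 131.
The HindIII site (AAGCTT) starts at position 42.
HindIII cuts after the first base of each site, so after position 42.
Combined cut positions: 13, 42, 91, 114, 131.
Circular molecule, 5 cuts → 5 fragments:
  14–42 → 29 bp
  43–91 → 49 bp
  92–114 → 23 bp
  115–131 → 17 bp
  132–168 then 1–13 → 37 + 13 = 50 bp
Sorted largest to smallest: 50, 49, 29, 23, 17 bp.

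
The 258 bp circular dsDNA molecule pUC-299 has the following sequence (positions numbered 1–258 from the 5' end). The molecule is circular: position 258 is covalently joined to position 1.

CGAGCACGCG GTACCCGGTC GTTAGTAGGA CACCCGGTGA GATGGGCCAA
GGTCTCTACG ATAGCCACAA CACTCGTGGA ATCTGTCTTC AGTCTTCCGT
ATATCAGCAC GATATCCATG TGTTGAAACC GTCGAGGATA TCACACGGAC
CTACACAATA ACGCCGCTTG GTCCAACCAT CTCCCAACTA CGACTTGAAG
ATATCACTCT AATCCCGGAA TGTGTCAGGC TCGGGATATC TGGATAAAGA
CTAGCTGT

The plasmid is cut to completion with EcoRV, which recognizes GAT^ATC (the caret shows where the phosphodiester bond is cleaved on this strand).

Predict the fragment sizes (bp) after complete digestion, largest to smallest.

EcoRV sites (GATATC) start at positions 111, 137, 200, 235.
EcoRV cuts after base 3 of each site, so after positions 113, 139, 202, 237.
Circular molecule, 4 cuts → 4 fragments:
  114–139 → 26 bp
  140–202 → 63 bp
  203–237 → 35 bp
  238–258 then 1–113 → 21 + 113 = 134 bp
Sorted largest to smallest: 134, 63, 35, 26 bp.

134, 63, 35, 26 bp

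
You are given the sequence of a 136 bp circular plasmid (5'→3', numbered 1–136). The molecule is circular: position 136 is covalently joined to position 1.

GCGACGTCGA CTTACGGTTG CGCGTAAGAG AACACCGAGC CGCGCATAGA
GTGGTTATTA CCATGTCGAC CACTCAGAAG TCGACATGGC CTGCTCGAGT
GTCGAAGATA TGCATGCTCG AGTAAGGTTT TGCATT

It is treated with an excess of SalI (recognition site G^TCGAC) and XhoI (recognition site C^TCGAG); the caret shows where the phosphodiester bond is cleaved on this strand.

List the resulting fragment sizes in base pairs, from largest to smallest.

59, 25, 23, 15, 14 bp

SalI sites (GTCGAC) start at positions 6, 65, 80.
SalI cuts after the first base of each site, so after positions 6, 65, 80.
XhoI sites (CTCGAG) start at positions 94, 117.
XhoI cuts after the first base of each site, so after positions 94, 117.
Combined cut positions: 6, 65, 80, 94, 117.
Circular molecule, 5 cuts → 5 fragments:
  7–65 → 59 bp
  66–80 → 15 bp
  81–94 → 14 bp
  95–117 → 23 bp
  118–136 then 1–6 → 19 + 6 = 25 bp
Sorted largest to smallest: 59, 25, 23, 15, 14 bp.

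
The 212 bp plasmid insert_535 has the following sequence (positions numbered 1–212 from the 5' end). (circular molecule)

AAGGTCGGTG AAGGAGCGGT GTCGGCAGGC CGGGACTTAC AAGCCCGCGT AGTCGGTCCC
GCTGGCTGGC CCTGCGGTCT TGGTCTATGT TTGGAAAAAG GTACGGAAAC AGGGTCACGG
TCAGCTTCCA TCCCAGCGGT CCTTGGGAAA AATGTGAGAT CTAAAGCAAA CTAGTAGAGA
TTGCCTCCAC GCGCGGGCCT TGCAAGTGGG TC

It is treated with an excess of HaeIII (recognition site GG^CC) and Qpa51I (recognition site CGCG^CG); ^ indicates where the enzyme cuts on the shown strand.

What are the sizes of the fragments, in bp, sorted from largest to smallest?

HaeIII sites (GGCC) start at positions 28, 68, 196.
HaeIII cuts after base 2 of each site, so after positions 29, 69, 197.
The Qpa51I site (CGCGCG) starts at position 190.
Qpa51I cuts after base 4 of each site, so after position 193.
Combined cut positions: 29, 69, 193, 197.
Circular molecule, 4 cuts → 4 fragments:
  30–69 → 40 bp
  70–193 → 124 bp
  194–197 → 4 bp
  198–212 then 1–29 → 15 + 29 = 44 bp
Sorted largest to smallest: 124, 44, 40, 4 bp.

124, 44, 40, 4 bp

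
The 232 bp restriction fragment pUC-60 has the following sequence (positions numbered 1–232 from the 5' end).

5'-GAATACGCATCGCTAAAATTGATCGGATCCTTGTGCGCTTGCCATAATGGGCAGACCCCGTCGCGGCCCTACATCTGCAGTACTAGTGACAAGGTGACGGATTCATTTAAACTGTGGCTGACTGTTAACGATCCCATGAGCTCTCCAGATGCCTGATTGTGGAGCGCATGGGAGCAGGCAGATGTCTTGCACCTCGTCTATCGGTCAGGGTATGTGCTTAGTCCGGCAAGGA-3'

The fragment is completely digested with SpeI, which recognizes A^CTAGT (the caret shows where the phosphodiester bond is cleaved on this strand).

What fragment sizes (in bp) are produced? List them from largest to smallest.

The SpeI site (ACTAGT) starts at position 82.
SpeI cuts after the first base of each site, so after position 82.
Linear molecule, 1 cut → 2 fragments:
  1–82 → 82 bp
  83–232 → 150 bp
Sorted largest to smallest: 150, 82 bp.

150, 82 bp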